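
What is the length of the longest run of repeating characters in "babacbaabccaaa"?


Input: "babacbaabccaaa"
Scanning for longest run:
  Position 1 ('a'): new char, reset run to 1
  Position 2 ('b'): new char, reset run to 1
  Position 3 ('a'): new char, reset run to 1
  Position 4 ('c'): new char, reset run to 1
  Position 5 ('b'): new char, reset run to 1
  Position 6 ('a'): new char, reset run to 1
  Position 7 ('a'): continues run of 'a', length=2
  Position 8 ('b'): new char, reset run to 1
  Position 9 ('c'): new char, reset run to 1
  Position 10 ('c'): continues run of 'c', length=2
  Position 11 ('a'): new char, reset run to 1
  Position 12 ('a'): continues run of 'a', length=2
  Position 13 ('a'): continues run of 'a', length=3
Longest run: 'a' with length 3

3


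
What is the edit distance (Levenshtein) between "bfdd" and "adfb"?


Computing edit distance: "bfdd" -> "adfb"
DP table:
           a    d    f    b
      0    1    2    3    4
  b   1    1    2    3    3
  f   2    2    2    2    3
  d   3    3    2    3    3
  d   4    4    3    3    4
Edit distance = dp[4][4] = 4

4


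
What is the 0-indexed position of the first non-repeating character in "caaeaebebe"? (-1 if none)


Input: caaeaebebe
Character frequencies:
  'a': 3
  'b': 2
  'c': 1
  'e': 4
Scanning left to right for freq == 1:
  Position 0 ('c'): unique! => answer = 0

0


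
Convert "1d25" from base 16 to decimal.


Input: "1d25" in base 16
Positional expansion:
  Digit '1' (value 1) x 16^3 = 4096
  Digit 'd' (value 13) x 16^2 = 3328
  Digit '2' (value 2) x 16^1 = 32
  Digit '5' (value 5) x 16^0 = 5
Sum = 7461

7461


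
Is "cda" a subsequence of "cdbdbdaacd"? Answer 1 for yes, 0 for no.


Check if "cda" is a subsequence of "cdbdbdaacd"
Greedy scan:
  Position 0 ('c'): matches sub[0] = 'c'
  Position 1 ('d'): matches sub[1] = 'd'
  Position 2 ('b'): no match needed
  Position 3 ('d'): no match needed
  Position 4 ('b'): no match needed
  Position 5 ('d'): no match needed
  Position 6 ('a'): matches sub[2] = 'a'
  Position 7 ('a'): no match needed
  Position 8 ('c'): no match needed
  Position 9 ('d'): no match needed
All 3 characters matched => is a subsequence

1


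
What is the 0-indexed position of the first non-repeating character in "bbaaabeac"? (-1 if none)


Input: bbaaabeac
Character frequencies:
  'a': 4
  'b': 3
  'c': 1
  'e': 1
Scanning left to right for freq == 1:
  Position 0 ('b'): freq=3, skip
  Position 1 ('b'): freq=3, skip
  Position 2 ('a'): freq=4, skip
  Position 3 ('a'): freq=4, skip
  Position 4 ('a'): freq=4, skip
  Position 5 ('b'): freq=3, skip
  Position 6 ('e'): unique! => answer = 6

6


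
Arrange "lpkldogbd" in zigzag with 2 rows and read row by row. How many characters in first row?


Zigzag "lpkldogbd" into 2 rows:
Placing characters:
  'l' => row 0
  'p' => row 1
  'k' => row 0
  'l' => row 1
  'd' => row 0
  'o' => row 1
  'g' => row 0
  'b' => row 1
  'd' => row 0
Rows:
  Row 0: "lkdgd"
  Row 1: "plob"
First row length: 5

5


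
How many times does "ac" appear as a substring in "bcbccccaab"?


Searching for "ac" in "bcbccccaab"
Scanning each position:
  Position 0: "bc" => no
  Position 1: "cb" => no
  Position 2: "bc" => no
  Position 3: "cc" => no
  Position 4: "cc" => no
  Position 5: "cc" => no
  Position 6: "ca" => no
  Position 7: "aa" => no
  Position 8: "ab" => no
Total occurrences: 0

0


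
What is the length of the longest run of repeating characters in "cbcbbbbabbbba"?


Input: "cbcbbbbabbbba"
Scanning for longest run:
  Position 1 ('b'): new char, reset run to 1
  Position 2 ('c'): new char, reset run to 1
  Position 3 ('b'): new char, reset run to 1
  Position 4 ('b'): continues run of 'b', length=2
  Position 5 ('b'): continues run of 'b', length=3
  Position 6 ('b'): continues run of 'b', length=4
  Position 7 ('a'): new char, reset run to 1
  Position 8 ('b'): new char, reset run to 1
  Position 9 ('b'): continues run of 'b', length=2
  Position 10 ('b'): continues run of 'b', length=3
  Position 11 ('b'): continues run of 'b', length=4
  Position 12 ('a'): new char, reset run to 1
Longest run: 'b' with length 4

4


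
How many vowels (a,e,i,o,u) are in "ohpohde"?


Input: ohpohde
Checking each character:
  'o' at position 0: vowel (running total: 1)
  'h' at position 1: consonant
  'p' at position 2: consonant
  'o' at position 3: vowel (running total: 2)
  'h' at position 4: consonant
  'd' at position 5: consonant
  'e' at position 6: vowel (running total: 3)
Total vowels: 3

3


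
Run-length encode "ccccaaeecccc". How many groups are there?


Input: ccccaaeecccc
Scanning for consecutive runs:
  Group 1: 'c' x 4 (positions 0-3)
  Group 2: 'a' x 2 (positions 4-5)
  Group 3: 'e' x 2 (positions 6-7)
  Group 4: 'c' x 4 (positions 8-11)
Total groups: 4

4


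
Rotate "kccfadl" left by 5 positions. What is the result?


Input: "kccfadl", rotate left by 5
First 5 characters: "kccfa"
Remaining characters: "dl"
Concatenate remaining + first: "dl" + "kccfa" = "dlkccfa"

dlkccfa


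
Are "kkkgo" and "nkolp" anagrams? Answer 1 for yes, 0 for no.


Strings: "kkkgo", "nkolp"
Sorted first:  gkkko
Sorted second: klnop
Differ at position 0: 'g' vs 'k' => not anagrams

0


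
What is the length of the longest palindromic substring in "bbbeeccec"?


Input: "bbbeeccec"
Checking substrings for palindromes:
  [4:8] "ecce" (len 4) => palindrome
  [0:3] "bbb" (len 3) => palindrome
  [6:9] "cec" (len 3) => palindrome
  [0:2] "bb" (len 2) => palindrome
  [1:3] "bb" (len 2) => palindrome
  [3:5] "ee" (len 2) => palindrome
Longest palindromic substring: "ecce" with length 4

4


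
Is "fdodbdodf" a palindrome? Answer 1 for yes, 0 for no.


Input: fdodbdodf
Reversed: fdodbdodf
  Compare pos 0 ('f') with pos 8 ('f'): match
  Compare pos 1 ('d') with pos 7 ('d'): match
  Compare pos 2 ('o') with pos 6 ('o'): match
  Compare pos 3 ('d') with pos 5 ('d'): match
Result: palindrome

1


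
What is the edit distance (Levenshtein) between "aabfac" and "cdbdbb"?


Computing edit distance: "aabfac" -> "cdbdbb"
DP table:
           c    d    b    d    b    b
      0    1    2    3    4    5    6
  a   1    1    2    3    4    5    6
  a   2    2    2    3    4    5    6
  b   3    3    3    2    3    4    5
  f   4    4    4    3    3    4    5
  a   5    5    5    4    4    4    5
  c   6    5    6    5    5    5    5
Edit distance = dp[6][6] = 5

5


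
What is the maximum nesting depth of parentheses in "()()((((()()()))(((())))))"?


Input: "()()((((()()()))(((())))))"
Tracking depth:
  Position 0 '(': depth becomes 1
  Position 1 ')': depth becomes 0
  Position 2 '(': depth becomes 1
  Position 3 ')': depth becomes 0
  Position 4 '(': depth becomes 1
  Position 5 '(': depth becomes 2
  Position 6 '(': depth becomes 3
  Position 7 '(': depth becomes 4
  Position 8 '(': depth becomes 5
  Position 9 ')': depth becomes 4
  Position 10 '(': depth becomes 5
  Position 11 ')': depth becomes 4
  Position 12 '(': depth becomes 5
  Position 13 ')': depth becomes 4
  Position 14 ')': depth becomes 3
  Position 15 ')': depth becomes 2
  Position 16 '(': depth becomes 3
  Position 17 '(': depth becomes 4
  Position 18 '(': depth becomes 5
  Position 19 '(': depth becomes 6
  Position 20 ')': depth becomes 5
  Position 21 ')': depth becomes 4
  Position 22 ')': depth becomes 3
  Position 23 ')': depth becomes 2
  Position 24 ')': depth becomes 1
  Position 25 ')': depth becomes 0
Maximum depth reached: 6

6


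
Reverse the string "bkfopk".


Input: bkfopk
Reading characters right to left:
  Position 5: 'k'
  Position 4: 'p'
  Position 3: 'o'
  Position 2: 'f'
  Position 1: 'k'
  Position 0: 'b'
Reversed: kpofkb

kpofkb


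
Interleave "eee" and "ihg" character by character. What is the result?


Interleaving "eee" and "ihg":
  Position 0: 'e' from first, 'i' from second => "ei"
  Position 1: 'e' from first, 'h' from second => "eh"
  Position 2: 'e' from first, 'g' from second => "eg"
Result: eieheg

eieheg


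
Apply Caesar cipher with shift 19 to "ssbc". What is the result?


Caesar cipher: shift "ssbc" by 19
  's' (pos 18) + 19 = pos 11 = 'l'
  's' (pos 18) + 19 = pos 11 = 'l'
  'b' (pos 1) + 19 = pos 20 = 'u'
  'c' (pos 2) + 19 = pos 21 = 'v'
Result: lluv

lluv


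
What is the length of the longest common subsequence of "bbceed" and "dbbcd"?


LCS of "bbceed" and "dbbcd"
DP table:
           d    b    b    c    d
      0    0    0    0    0    0
  b   0    0    1    1    1    1
  b   0    0    1    2    2    2
  c   0    0    1    2    3    3
  e   0    0    1    2    3    3
  e   0    0    1    2    3    3
  d   0    1    1    2    3    4
LCS length = dp[6][5] = 4

4


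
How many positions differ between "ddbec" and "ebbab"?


Comparing "ddbec" and "ebbab" position by position:
  Position 0: 'd' vs 'e' => DIFFER
  Position 1: 'd' vs 'b' => DIFFER
  Position 2: 'b' vs 'b' => same
  Position 3: 'e' vs 'a' => DIFFER
  Position 4: 'c' vs 'b' => DIFFER
Positions that differ: 4

4


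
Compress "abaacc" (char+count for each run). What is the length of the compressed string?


Input: abaacc
Runs:
  'a' x 1 => "a1"
  'b' x 1 => "b1"
  'a' x 2 => "a2"
  'c' x 2 => "c2"
Compressed: "a1b1a2c2"
Compressed length: 8

8


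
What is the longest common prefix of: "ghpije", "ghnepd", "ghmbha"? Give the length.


Words: ghpije, ghnepd, ghmbha
  Position 0: all 'g' => match
  Position 1: all 'h' => match
  Position 2: ('p', 'n', 'm') => mismatch, stop
LCP = "gh" (length 2)

2


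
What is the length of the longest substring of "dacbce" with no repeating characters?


Input: "dacbce"
Sliding window (track last position of each char):
  Position 0 ('d'): window [0,0] length 1 -- new best
  Position 1 ('a'): window [0,1] length 2 -- new best
  Position 2 ('c'): window [0,2] length 3 -- new best
  Position 3 ('b'): window [0,3] length 4 -- new best
  Position 4 ('c'): repeat (last at 2), move window start to 3
  Position 4 ('c'): window [3,4] length 2
  Position 5 ('e'): window [3,5] length 3
Longest substring with no repeats: "dacb" with length 4

4


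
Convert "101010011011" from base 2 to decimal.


Input: "101010011011" in base 2
Positional expansion:
  Digit '1' (value 1) x 2^11 = 2048
  Digit '0' (value 0) x 2^10 = 0
  Digit '1' (value 1) x 2^9 = 512
  Digit '0' (value 0) x 2^8 = 0
  Digit '1' (value 1) x 2^7 = 128
  Digit '0' (value 0) x 2^6 = 0
  Digit '0' (value 0) x 2^5 = 0
  Digit '1' (value 1) x 2^4 = 16
  Digit '1' (value 1) x 2^3 = 8
  Digit '0' (value 0) x 2^2 = 0
  Digit '1' (value 1) x 2^1 = 2
  Digit '1' (value 1) x 2^0 = 1
Sum = 2715

2715


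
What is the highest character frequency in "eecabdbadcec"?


Input: eecabdbadcec
Character counts:
  'a': 2
  'b': 2
  'c': 3
  'd': 2
  'e': 3
Maximum frequency: 3

3


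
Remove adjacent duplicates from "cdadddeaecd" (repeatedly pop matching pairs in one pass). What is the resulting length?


Input: cdadddeaecd
Stack-based adjacent duplicate removal:
  Read 'c': push. Stack: c
  Read 'd': push. Stack: cd
  Read 'a': push. Stack: cda
  Read 'd': push. Stack: cdad
  Read 'd': matches stack top 'd' => pop. Stack: cda
  Read 'd': push. Stack: cdad
  Read 'e': push. Stack: cdade
  Read 'a': push. Stack: cdadea
  Read 'e': push. Stack: cdadeae
  Read 'c': push. Stack: cdadeaec
  Read 'd': push. Stack: cdadeaecd
Final stack: "cdadeaecd" (length 9)

9


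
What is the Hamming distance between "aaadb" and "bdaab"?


Comparing "aaadb" and "bdaab" position by position:
  Position 0: 'a' vs 'b' => differ
  Position 1: 'a' vs 'd' => differ
  Position 2: 'a' vs 'a' => same
  Position 3: 'd' vs 'a' => differ
  Position 4: 'b' vs 'b' => same
Total differences (Hamming distance): 3

3


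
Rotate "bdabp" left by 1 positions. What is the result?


Input: "bdabp", rotate left by 1
First 1 characters: "b"
Remaining characters: "dabp"
Concatenate remaining + first: "dabp" + "b" = "dabpb"

dabpb


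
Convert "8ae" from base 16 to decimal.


Input: "8ae" in base 16
Positional expansion:
  Digit '8' (value 8) x 16^2 = 2048
  Digit 'a' (value 10) x 16^1 = 160
  Digit 'e' (value 14) x 16^0 = 14
Sum = 2222

2222


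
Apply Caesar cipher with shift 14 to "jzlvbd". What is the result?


Caesar cipher: shift "jzlvbd" by 14
  'j' (pos 9) + 14 = pos 23 = 'x'
  'z' (pos 25) + 14 = pos 13 = 'n'
  'l' (pos 11) + 14 = pos 25 = 'z'
  'v' (pos 21) + 14 = pos 9 = 'j'
  'b' (pos 1) + 14 = pos 15 = 'p'
  'd' (pos 3) + 14 = pos 17 = 'r'
Result: xnzjpr

xnzjpr


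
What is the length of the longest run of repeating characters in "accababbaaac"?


Input: "accababbaaac"
Scanning for longest run:
  Position 1 ('c'): new char, reset run to 1
  Position 2 ('c'): continues run of 'c', length=2
  Position 3 ('a'): new char, reset run to 1
  Position 4 ('b'): new char, reset run to 1
  Position 5 ('a'): new char, reset run to 1
  Position 6 ('b'): new char, reset run to 1
  Position 7 ('b'): continues run of 'b', length=2
  Position 8 ('a'): new char, reset run to 1
  Position 9 ('a'): continues run of 'a', length=2
  Position 10 ('a'): continues run of 'a', length=3
  Position 11 ('c'): new char, reset run to 1
Longest run: 'a' with length 3

3


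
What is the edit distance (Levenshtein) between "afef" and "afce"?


Computing edit distance: "afef" -> "afce"
DP table:
           a    f    c    e
      0    1    2    3    4
  a   1    0    1    2    3
  f   2    1    0    1    2
  e   3    2    1    1    1
  f   4    3    2    2    2
Edit distance = dp[4][4] = 2

2


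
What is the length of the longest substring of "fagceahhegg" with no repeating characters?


Input: "fagceahhegg"
Sliding window (track last position of each char):
  Position 0 ('f'): window [0,0] length 1 -- new best
  Position 1 ('a'): window [0,1] length 2 -- new best
  Position 2 ('g'): window [0,2] length 3 -- new best
  Position 3 ('c'): window [0,3] length 4 -- new best
  Position 4 ('e'): window [0,4] length 5 -- new best
  Position 5 ('a'): repeat (last at 1), move window start to 2
  Position 5 ('a'): window [2,5] length 4
  Position 6 ('h'): window [2,6] length 5
  Position 7 ('h'): repeat (last at 6), move window start to 7
  Position 7 ('h'): window [7,7] length 1
  Position 8 ('e'): window [7,8] length 2
  Position 9 ('g'): window [7,9] length 3
  Position 10 ('g'): repeat (last at 9), move window start to 10
  Position 10 ('g'): window [10,10] length 1
Longest substring with no repeats: "fagce" with length 5

5


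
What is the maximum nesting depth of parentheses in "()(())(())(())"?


Input: "()(())(())(())"
Tracking depth:
  Position 0 '(': depth becomes 1
  Position 1 ')': depth becomes 0
  Position 2 '(': depth becomes 1
  Position 3 '(': depth becomes 2
  Position 4 ')': depth becomes 1
  Position 5 ')': depth becomes 0
  Position 6 '(': depth becomes 1
  Position 7 '(': depth becomes 2
  Position 8 ')': depth becomes 1
  Position 9 ')': depth becomes 0
  Position 10 '(': depth becomes 1
  Position 11 '(': depth becomes 2
  Position 12 ')': depth becomes 1
  Position 13 ')': depth becomes 0
Maximum depth reached: 2

2


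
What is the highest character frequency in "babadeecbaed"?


Input: babadeecbaed
Character counts:
  'a': 3
  'b': 3
  'c': 1
  'd': 2
  'e': 3
Maximum frequency: 3

3


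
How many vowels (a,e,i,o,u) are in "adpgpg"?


Input: adpgpg
Checking each character:
  'a' at position 0: vowel (running total: 1)
  'd' at position 1: consonant
  'p' at position 2: consonant
  'g' at position 3: consonant
  'p' at position 4: consonant
  'g' at position 5: consonant
Total vowels: 1

1


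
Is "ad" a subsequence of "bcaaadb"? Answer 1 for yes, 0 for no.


Check if "ad" is a subsequence of "bcaaadb"
Greedy scan:
  Position 0 ('b'): no match needed
  Position 1 ('c'): no match needed
  Position 2 ('a'): matches sub[0] = 'a'
  Position 3 ('a'): no match needed
  Position 4 ('a'): no match needed
  Position 5 ('d'): matches sub[1] = 'd'
  Position 6 ('b'): no match needed
All 2 characters matched => is a subsequence

1


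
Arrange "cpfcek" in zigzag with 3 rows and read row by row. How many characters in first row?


Zigzag "cpfcek" into 3 rows:
Placing characters:
  'c' => row 0
  'p' => row 1
  'f' => row 2
  'c' => row 1
  'e' => row 0
  'k' => row 1
Rows:
  Row 0: "ce"
  Row 1: "pck"
  Row 2: "f"
First row length: 2

2


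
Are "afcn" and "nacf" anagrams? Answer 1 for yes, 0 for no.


Strings: "afcn", "nacf"
Sorted first:  acfn
Sorted second: acfn
Sorted forms match => anagrams

1


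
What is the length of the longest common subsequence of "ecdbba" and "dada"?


LCS of "ecdbba" and "dada"
DP table:
           d    a    d    a
      0    0    0    0    0
  e   0    0    0    0    0
  c   0    0    0    0    0
  d   0    1    1    1    1
  b   0    1    1    1    1
  b   0    1    1    1    1
  a   0    1    2    2    2
LCS length = dp[6][4] = 2

2


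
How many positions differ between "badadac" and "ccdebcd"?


Comparing "badadac" and "ccdebcd" position by position:
  Position 0: 'b' vs 'c' => DIFFER
  Position 1: 'a' vs 'c' => DIFFER
  Position 2: 'd' vs 'd' => same
  Position 3: 'a' vs 'e' => DIFFER
  Position 4: 'd' vs 'b' => DIFFER
  Position 5: 'a' vs 'c' => DIFFER
  Position 6: 'c' vs 'd' => DIFFER
Positions that differ: 6

6


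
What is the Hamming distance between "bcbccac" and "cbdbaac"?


Comparing "bcbccac" and "cbdbaac" position by position:
  Position 0: 'b' vs 'c' => differ
  Position 1: 'c' vs 'b' => differ
  Position 2: 'b' vs 'd' => differ
  Position 3: 'c' vs 'b' => differ
  Position 4: 'c' vs 'a' => differ
  Position 5: 'a' vs 'a' => same
  Position 6: 'c' vs 'c' => same
Total differences (Hamming distance): 5

5


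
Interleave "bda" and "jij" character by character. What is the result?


Interleaving "bda" and "jij":
  Position 0: 'b' from first, 'j' from second => "bj"
  Position 1: 'd' from first, 'i' from second => "di"
  Position 2: 'a' from first, 'j' from second => "aj"
Result: bjdiaj

bjdiaj


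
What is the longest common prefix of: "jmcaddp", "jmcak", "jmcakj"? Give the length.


Words: jmcaddp, jmcak, jmcakj
  Position 0: all 'j' => match
  Position 1: all 'm' => match
  Position 2: all 'c' => match
  Position 3: all 'a' => match
  Position 4: ('d', 'k', 'k') => mismatch, stop
LCP = "jmca" (length 4)

4


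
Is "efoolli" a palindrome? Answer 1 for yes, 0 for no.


Input: efoolli
Reversed: illoofe
  Compare pos 0 ('e') with pos 6 ('i'): MISMATCH
  Compare pos 1 ('f') with pos 5 ('l'): MISMATCH
  Compare pos 2 ('o') with pos 4 ('l'): MISMATCH
Result: not a palindrome

0


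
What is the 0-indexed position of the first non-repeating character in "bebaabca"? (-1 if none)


Input: bebaabca
Character frequencies:
  'a': 3
  'b': 3
  'c': 1
  'e': 1
Scanning left to right for freq == 1:
  Position 0 ('b'): freq=3, skip
  Position 1 ('e'): unique! => answer = 1

1


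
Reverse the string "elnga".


Input: elnga
Reading characters right to left:
  Position 4: 'a'
  Position 3: 'g'
  Position 2: 'n'
  Position 1: 'l'
  Position 0: 'e'
Reversed: agnle

agnle


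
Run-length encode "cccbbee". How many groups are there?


Input: cccbbee
Scanning for consecutive runs:
  Group 1: 'c' x 3 (positions 0-2)
  Group 2: 'b' x 2 (positions 3-4)
  Group 3: 'e' x 2 (positions 5-6)
Total groups: 3

3


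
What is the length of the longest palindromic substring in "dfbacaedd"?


Input: "dfbacaedd"
Checking substrings for palindromes:
  [3:6] "aca" (len 3) => palindrome
  [7:9] "dd" (len 2) => palindrome
Longest palindromic substring: "aca" with length 3

3


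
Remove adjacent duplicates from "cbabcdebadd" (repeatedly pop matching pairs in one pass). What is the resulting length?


Input: cbabcdebadd
Stack-based adjacent duplicate removal:
  Read 'c': push. Stack: c
  Read 'b': push. Stack: cb
  Read 'a': push. Stack: cba
  Read 'b': push. Stack: cbab
  Read 'c': push. Stack: cbabc
  Read 'd': push. Stack: cbabcd
  Read 'e': push. Stack: cbabcde
  Read 'b': push. Stack: cbabcdeb
  Read 'a': push. Stack: cbabcdeba
  Read 'd': push. Stack: cbabcdebad
  Read 'd': matches stack top 'd' => pop. Stack: cbabcdeba
Final stack: "cbabcdeba" (length 9)

9


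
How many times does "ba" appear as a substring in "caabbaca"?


Searching for "ba" in "caabbaca"
Scanning each position:
  Position 0: "ca" => no
  Position 1: "aa" => no
  Position 2: "ab" => no
  Position 3: "bb" => no
  Position 4: "ba" => MATCH
  Position 5: "ac" => no
  Position 6: "ca" => no
Total occurrences: 1

1


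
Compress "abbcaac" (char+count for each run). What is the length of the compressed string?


Input: abbcaac
Runs:
  'a' x 1 => "a1"
  'b' x 2 => "b2"
  'c' x 1 => "c1"
  'a' x 2 => "a2"
  'c' x 1 => "c1"
Compressed: "a1b2c1a2c1"
Compressed length: 10

10


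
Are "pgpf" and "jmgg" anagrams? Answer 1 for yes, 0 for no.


Strings: "pgpf", "jmgg"
Sorted first:  fgpp
Sorted second: ggjm
Differ at position 0: 'f' vs 'g' => not anagrams

0


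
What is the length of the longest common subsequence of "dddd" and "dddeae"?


LCS of "dddd" and "dddeae"
DP table:
           d    d    d    e    a    e
      0    0    0    0    0    0    0
  d   0    1    1    1    1    1    1
  d   0    1    2    2    2    2    2
  d   0    1    2    3    3    3    3
  d   0    1    2    3    3    3    3
LCS length = dp[4][6] = 3

3


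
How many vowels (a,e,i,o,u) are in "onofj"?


Input: onofj
Checking each character:
  'o' at position 0: vowel (running total: 1)
  'n' at position 1: consonant
  'o' at position 2: vowel (running total: 2)
  'f' at position 3: consonant
  'j' at position 4: consonant
Total vowels: 2

2


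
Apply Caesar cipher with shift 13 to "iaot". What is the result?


Caesar cipher: shift "iaot" by 13
  'i' (pos 8) + 13 = pos 21 = 'v'
  'a' (pos 0) + 13 = pos 13 = 'n'
  'o' (pos 14) + 13 = pos 1 = 'b'
  't' (pos 19) + 13 = pos 6 = 'g'
Result: vnbg

vnbg


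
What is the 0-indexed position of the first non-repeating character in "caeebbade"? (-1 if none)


Input: caeebbade
Character frequencies:
  'a': 2
  'b': 2
  'c': 1
  'd': 1
  'e': 3
Scanning left to right for freq == 1:
  Position 0 ('c'): unique! => answer = 0

0


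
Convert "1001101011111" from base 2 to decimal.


Input: "1001101011111" in base 2
Positional expansion:
  Digit '1' (value 1) x 2^12 = 4096
  Digit '0' (value 0) x 2^11 = 0
  Digit '0' (value 0) x 2^10 = 0
  Digit '1' (value 1) x 2^9 = 512
  Digit '1' (value 1) x 2^8 = 256
  Digit '0' (value 0) x 2^7 = 0
  Digit '1' (value 1) x 2^6 = 64
  Digit '0' (value 0) x 2^5 = 0
  Digit '1' (value 1) x 2^4 = 16
  Digit '1' (value 1) x 2^3 = 8
  Digit '1' (value 1) x 2^2 = 4
  Digit '1' (value 1) x 2^1 = 2
  Digit '1' (value 1) x 2^0 = 1
Sum = 4959

4959


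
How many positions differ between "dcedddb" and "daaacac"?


Comparing "dcedddb" and "daaacac" position by position:
  Position 0: 'd' vs 'd' => same
  Position 1: 'c' vs 'a' => DIFFER
  Position 2: 'e' vs 'a' => DIFFER
  Position 3: 'd' vs 'a' => DIFFER
  Position 4: 'd' vs 'c' => DIFFER
  Position 5: 'd' vs 'a' => DIFFER
  Position 6: 'b' vs 'c' => DIFFER
Positions that differ: 6

6


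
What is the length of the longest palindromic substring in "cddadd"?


Input: "cddadd"
Checking substrings for palindromes:
  [1:6] "ddadd" (len 5) => palindrome
  [2:5] "dad" (len 3) => palindrome
  [1:3] "dd" (len 2) => palindrome
  [4:6] "dd" (len 2) => palindrome
Longest palindromic substring: "ddadd" with length 5

5


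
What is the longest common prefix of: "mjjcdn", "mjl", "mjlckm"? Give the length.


Words: mjjcdn, mjl, mjlckm
  Position 0: all 'm' => match
  Position 1: all 'j' => match
  Position 2: ('j', 'l', 'l') => mismatch, stop
LCP = "mj" (length 2)

2


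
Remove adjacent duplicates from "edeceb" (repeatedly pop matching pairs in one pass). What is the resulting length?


Input: edeceb
Stack-based adjacent duplicate removal:
  Read 'e': push. Stack: e
  Read 'd': push. Stack: ed
  Read 'e': push. Stack: ede
  Read 'c': push. Stack: edec
  Read 'e': push. Stack: edece
  Read 'b': push. Stack: edeceb
Final stack: "edeceb" (length 6)

6


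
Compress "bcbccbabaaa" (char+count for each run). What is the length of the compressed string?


Input: bcbccbabaaa
Runs:
  'b' x 1 => "b1"
  'c' x 1 => "c1"
  'b' x 1 => "b1"
  'c' x 2 => "c2"
  'b' x 1 => "b1"
  'a' x 1 => "a1"
  'b' x 1 => "b1"
  'a' x 3 => "a3"
Compressed: "b1c1b1c2b1a1b1a3"
Compressed length: 16

16


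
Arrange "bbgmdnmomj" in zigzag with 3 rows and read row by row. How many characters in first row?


Zigzag "bbgmdnmomj" into 3 rows:
Placing characters:
  'b' => row 0
  'b' => row 1
  'g' => row 2
  'm' => row 1
  'd' => row 0
  'n' => row 1
  'm' => row 2
  'o' => row 1
  'm' => row 0
  'j' => row 1
Rows:
  Row 0: "bdm"
  Row 1: "bmnoj"
  Row 2: "gm"
First row length: 3

3


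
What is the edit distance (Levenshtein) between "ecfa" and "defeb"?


Computing edit distance: "ecfa" -> "defeb"
DP table:
           d    e    f    e    b
      0    1    2    3    4    5
  e   1    1    1    2    3    4
  c   2    2    2    2    3    4
  f   3    3    3    2    3    4
  a   4    4    4    3    3    4
Edit distance = dp[4][5] = 4

4


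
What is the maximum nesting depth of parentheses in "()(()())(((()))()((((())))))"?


Input: "()(()())(((()))()((((())))))"
Tracking depth:
  Position 0 '(': depth becomes 1
  Position 1 ')': depth becomes 0
  Position 2 '(': depth becomes 1
  Position 3 '(': depth becomes 2
  Position 4 ')': depth becomes 1
  Position 5 '(': depth becomes 2
  Position 6 ')': depth becomes 1
  Position 7 ')': depth becomes 0
  Position 8 '(': depth becomes 1
  Position 9 '(': depth becomes 2
  Position 10 '(': depth becomes 3
  Position 11 '(': depth becomes 4
  Position 12 ')': depth becomes 3
  Position 13 ')': depth becomes 2
  Position 14 ')': depth becomes 1
  Position 15 '(': depth becomes 2
  Position 16 ')': depth becomes 1
  Position 17 '(': depth becomes 2
  Position 18 '(': depth becomes 3
  Position 19 '(': depth becomes 4
  Position 20 '(': depth becomes 5
  Position 21 '(': depth becomes 6
  Position 22 ')': depth becomes 5
  Position 23 ')': depth becomes 4
  Position 24 ')': depth becomes 3
  Position 25 ')': depth becomes 2
  Position 26 ')': depth becomes 1
  Position 27 ')': depth becomes 0
Maximum depth reached: 6

6


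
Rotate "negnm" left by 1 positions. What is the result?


Input: "negnm", rotate left by 1
First 1 characters: "n"
Remaining characters: "egnm"
Concatenate remaining + first: "egnm" + "n" = "egnmn"

egnmn


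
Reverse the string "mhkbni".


Input: mhkbni
Reading characters right to left:
  Position 5: 'i'
  Position 4: 'n'
  Position 3: 'b'
  Position 2: 'k'
  Position 1: 'h'
  Position 0: 'm'
Reversed: inbkhm

inbkhm


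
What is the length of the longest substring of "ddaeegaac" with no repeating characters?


Input: "ddaeegaac"
Sliding window (track last position of each char):
  Position 0 ('d'): window [0,0] length 1 -- new best
  Position 1 ('d'): repeat (last at 0), move window start to 1
  Position 1 ('d'): window [1,1] length 1
  Position 2 ('a'): window [1,2] length 2 -- new best
  Position 3 ('e'): window [1,3] length 3 -- new best
  Position 4 ('e'): repeat (last at 3), move window start to 4
  Position 4 ('e'): window [4,4] length 1
  Position 5 ('g'): window [4,5] length 2
  Position 6 ('a'): window [4,6] length 3
  Position 7 ('a'): repeat (last at 6), move window start to 7
  Position 7 ('a'): window [7,7] length 1
  Position 8 ('c'): window [7,8] length 2
Longest substring with no repeats: "dae" with length 3

3


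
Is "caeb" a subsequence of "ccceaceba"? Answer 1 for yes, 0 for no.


Check if "caeb" is a subsequence of "ccceaceba"
Greedy scan:
  Position 0 ('c'): matches sub[0] = 'c'
  Position 1 ('c'): no match needed
  Position 2 ('c'): no match needed
  Position 3 ('e'): no match needed
  Position 4 ('a'): matches sub[1] = 'a'
  Position 5 ('c'): no match needed
  Position 6 ('e'): matches sub[2] = 'e'
  Position 7 ('b'): matches sub[3] = 'b'
  Position 8 ('a'): no match needed
All 4 characters matched => is a subsequence

1


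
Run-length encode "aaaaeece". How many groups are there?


Input: aaaaeece
Scanning for consecutive runs:
  Group 1: 'a' x 4 (positions 0-3)
  Group 2: 'e' x 2 (positions 4-5)
  Group 3: 'c' x 1 (positions 6-6)
  Group 4: 'e' x 1 (positions 7-7)
Total groups: 4

4


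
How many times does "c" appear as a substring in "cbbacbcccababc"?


Searching for "c" in "cbbacbcccababc"
Scanning each position:
  Position 0: "c" => MATCH
  Position 1: "b" => no
  Position 2: "b" => no
  Position 3: "a" => no
  Position 4: "c" => MATCH
  Position 5: "b" => no
  Position 6: "c" => MATCH
  Position 7: "c" => MATCH
  Position 8: "c" => MATCH
  Position 9: "a" => no
  Position 10: "b" => no
  Position 11: "a" => no
  Position 12: "b" => no
  Position 13: "c" => MATCH
Total occurrences: 6

6


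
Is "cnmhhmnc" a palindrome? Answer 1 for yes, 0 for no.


Input: cnmhhmnc
Reversed: cnmhhmnc
  Compare pos 0 ('c') with pos 7 ('c'): match
  Compare pos 1 ('n') with pos 6 ('n'): match
  Compare pos 2 ('m') with pos 5 ('m'): match
  Compare pos 3 ('h') with pos 4 ('h'): match
Result: palindrome

1


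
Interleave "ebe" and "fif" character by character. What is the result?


Interleaving "ebe" and "fif":
  Position 0: 'e' from first, 'f' from second => "ef"
  Position 1: 'b' from first, 'i' from second => "bi"
  Position 2: 'e' from first, 'f' from second => "ef"
Result: efbief

efbief


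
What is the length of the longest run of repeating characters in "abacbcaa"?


Input: "abacbcaa"
Scanning for longest run:
  Position 1 ('b'): new char, reset run to 1
  Position 2 ('a'): new char, reset run to 1
  Position 3 ('c'): new char, reset run to 1
  Position 4 ('b'): new char, reset run to 1
  Position 5 ('c'): new char, reset run to 1
  Position 6 ('a'): new char, reset run to 1
  Position 7 ('a'): continues run of 'a', length=2
Longest run: 'a' with length 2

2


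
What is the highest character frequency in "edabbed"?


Input: edabbed
Character counts:
  'a': 1
  'b': 2
  'd': 2
  'e': 2
Maximum frequency: 2

2


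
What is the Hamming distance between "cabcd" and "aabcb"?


Comparing "cabcd" and "aabcb" position by position:
  Position 0: 'c' vs 'a' => differ
  Position 1: 'a' vs 'a' => same
  Position 2: 'b' vs 'b' => same
  Position 3: 'c' vs 'c' => same
  Position 4: 'd' vs 'b' => differ
Total differences (Hamming distance): 2

2


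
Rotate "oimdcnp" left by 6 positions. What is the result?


Input: "oimdcnp", rotate left by 6
First 6 characters: "oimdcn"
Remaining characters: "p"
Concatenate remaining + first: "p" + "oimdcn" = "poimdcn"

poimdcn


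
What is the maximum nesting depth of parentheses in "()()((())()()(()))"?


Input: "()()((())()()(()))"
Tracking depth:
  Position 0 '(': depth becomes 1
  Position 1 ')': depth becomes 0
  Position 2 '(': depth becomes 1
  Position 3 ')': depth becomes 0
  Position 4 '(': depth becomes 1
  Position 5 '(': depth becomes 2
  Position 6 '(': depth becomes 3
  Position 7 ')': depth becomes 2
  Position 8 ')': depth becomes 1
  Position 9 '(': depth becomes 2
  Position 10 ')': depth becomes 1
  Position 11 '(': depth becomes 2
  Position 12 ')': depth becomes 1
  Position 13 '(': depth becomes 2
  Position 14 '(': depth becomes 3
  Position 15 ')': depth becomes 2
  Position 16 ')': depth becomes 1
  Position 17 ')': depth becomes 0
Maximum depth reached: 3

3


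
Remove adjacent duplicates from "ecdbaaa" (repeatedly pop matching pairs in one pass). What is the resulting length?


Input: ecdbaaa
Stack-based adjacent duplicate removal:
  Read 'e': push. Stack: e
  Read 'c': push. Stack: ec
  Read 'd': push. Stack: ecd
  Read 'b': push. Stack: ecdb
  Read 'a': push. Stack: ecdba
  Read 'a': matches stack top 'a' => pop. Stack: ecdb
  Read 'a': push. Stack: ecdba
Final stack: "ecdba" (length 5)

5


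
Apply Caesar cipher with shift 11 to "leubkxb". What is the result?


Caesar cipher: shift "leubkxb" by 11
  'l' (pos 11) + 11 = pos 22 = 'w'
  'e' (pos 4) + 11 = pos 15 = 'p'
  'u' (pos 20) + 11 = pos 5 = 'f'
  'b' (pos 1) + 11 = pos 12 = 'm'
  'k' (pos 10) + 11 = pos 21 = 'v'
  'x' (pos 23) + 11 = pos 8 = 'i'
  'b' (pos 1) + 11 = pos 12 = 'm'
Result: wpfmvim

wpfmvim


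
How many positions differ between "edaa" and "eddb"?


Comparing "edaa" and "eddb" position by position:
  Position 0: 'e' vs 'e' => same
  Position 1: 'd' vs 'd' => same
  Position 2: 'a' vs 'd' => DIFFER
  Position 3: 'a' vs 'b' => DIFFER
Positions that differ: 2

2


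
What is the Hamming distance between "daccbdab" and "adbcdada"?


Comparing "daccbdab" and "adbcdada" position by position:
  Position 0: 'd' vs 'a' => differ
  Position 1: 'a' vs 'd' => differ
  Position 2: 'c' vs 'b' => differ
  Position 3: 'c' vs 'c' => same
  Position 4: 'b' vs 'd' => differ
  Position 5: 'd' vs 'a' => differ
  Position 6: 'a' vs 'd' => differ
  Position 7: 'b' vs 'a' => differ
Total differences (Hamming distance): 7

7


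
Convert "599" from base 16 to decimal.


Input: "599" in base 16
Positional expansion:
  Digit '5' (value 5) x 16^2 = 1280
  Digit '9' (value 9) x 16^1 = 144
  Digit '9' (value 9) x 16^0 = 9
Sum = 1433

1433


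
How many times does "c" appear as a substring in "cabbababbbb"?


Searching for "c" in "cabbababbbb"
Scanning each position:
  Position 0: "c" => MATCH
  Position 1: "a" => no
  Position 2: "b" => no
  Position 3: "b" => no
  Position 4: "a" => no
  Position 5: "b" => no
  Position 6: "a" => no
  Position 7: "b" => no
  Position 8: "b" => no
  Position 9: "b" => no
  Position 10: "b" => no
Total occurrences: 1

1


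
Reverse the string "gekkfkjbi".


Input: gekkfkjbi
Reading characters right to left:
  Position 8: 'i'
  Position 7: 'b'
  Position 6: 'j'
  Position 5: 'k'
  Position 4: 'f'
  Position 3: 'k'
  Position 2: 'k'
  Position 1: 'e'
  Position 0: 'g'
Reversed: ibjkfkkeg

ibjkfkkeg


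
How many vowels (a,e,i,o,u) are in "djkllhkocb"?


Input: djkllhkocb
Checking each character:
  'd' at position 0: consonant
  'j' at position 1: consonant
  'k' at position 2: consonant
  'l' at position 3: consonant
  'l' at position 4: consonant
  'h' at position 5: consonant
  'k' at position 6: consonant
  'o' at position 7: vowel (running total: 1)
  'c' at position 8: consonant
  'b' at position 9: consonant
Total vowels: 1

1


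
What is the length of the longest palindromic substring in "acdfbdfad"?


Input: "acdfbdfad"
Checking substrings for palindromes:
  No multi-char palindromic substrings found
Longest palindromic substring: "a" with length 1

1


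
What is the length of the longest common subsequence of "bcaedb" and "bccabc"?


LCS of "bcaedb" and "bccabc"
DP table:
           b    c    c    a    b    c
      0    0    0    0    0    0    0
  b   0    1    1    1    1    1    1
  c   0    1    2    2    2    2    2
  a   0    1    2    2    3    3    3
  e   0    1    2    2    3    3    3
  d   0    1    2    2    3    3    3
  b   0    1    2    2    3    4    4
LCS length = dp[6][6] = 4

4


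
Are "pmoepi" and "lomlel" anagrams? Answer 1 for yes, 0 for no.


Strings: "pmoepi", "lomlel"
Sorted first:  eimopp
Sorted second: elllmo
Differ at position 1: 'i' vs 'l' => not anagrams

0


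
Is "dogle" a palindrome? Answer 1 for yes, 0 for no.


Input: dogle
Reversed: elgod
  Compare pos 0 ('d') with pos 4 ('e'): MISMATCH
  Compare pos 1 ('o') with pos 3 ('l'): MISMATCH
Result: not a palindrome

0


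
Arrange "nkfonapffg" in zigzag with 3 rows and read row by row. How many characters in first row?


Zigzag "nkfonapffg" into 3 rows:
Placing characters:
  'n' => row 0
  'k' => row 1
  'f' => row 2
  'o' => row 1
  'n' => row 0
  'a' => row 1
  'p' => row 2
  'f' => row 1
  'f' => row 0
  'g' => row 1
Rows:
  Row 0: "nnf"
  Row 1: "koafg"
  Row 2: "fp"
First row length: 3

3


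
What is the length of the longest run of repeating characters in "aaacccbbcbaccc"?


Input: "aaacccbbcbaccc"
Scanning for longest run:
  Position 1 ('a'): continues run of 'a', length=2
  Position 2 ('a'): continues run of 'a', length=3
  Position 3 ('c'): new char, reset run to 1
  Position 4 ('c'): continues run of 'c', length=2
  Position 5 ('c'): continues run of 'c', length=3
  Position 6 ('b'): new char, reset run to 1
  Position 7 ('b'): continues run of 'b', length=2
  Position 8 ('c'): new char, reset run to 1
  Position 9 ('b'): new char, reset run to 1
  Position 10 ('a'): new char, reset run to 1
  Position 11 ('c'): new char, reset run to 1
  Position 12 ('c'): continues run of 'c', length=2
  Position 13 ('c'): continues run of 'c', length=3
Longest run: 'a' with length 3

3


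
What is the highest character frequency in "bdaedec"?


Input: bdaedec
Character counts:
  'a': 1
  'b': 1
  'c': 1
  'd': 2
  'e': 2
Maximum frequency: 2

2


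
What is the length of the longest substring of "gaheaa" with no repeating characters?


Input: "gaheaa"
Sliding window (track last position of each char):
  Position 0 ('g'): window [0,0] length 1 -- new best
  Position 1 ('a'): window [0,1] length 2 -- new best
  Position 2 ('h'): window [0,2] length 3 -- new best
  Position 3 ('e'): window [0,3] length 4 -- new best
  Position 4 ('a'): repeat (last at 1), move window start to 2
  Position 4 ('a'): window [2,4] length 3
  Position 5 ('a'): repeat (last at 4), move window start to 5
  Position 5 ('a'): window [5,5] length 1
Longest substring with no repeats: "gahe" with length 4

4


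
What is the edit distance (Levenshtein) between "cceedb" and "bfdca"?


Computing edit distance: "cceedb" -> "bfdca"
DP table:
           b    f    d    c    a
      0    1    2    3    4    5
  c   1    1    2    3    3    4
  c   2    2    2    3    3    4
  e   3    3    3    3    4    4
  e   4    4    4    4    4    5
  d   5    5    5    4    5    5
  b   6    5    6    5    5    6
Edit distance = dp[6][5] = 6

6


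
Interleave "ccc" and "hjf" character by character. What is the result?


Interleaving "ccc" and "hjf":
  Position 0: 'c' from first, 'h' from second => "ch"
  Position 1: 'c' from first, 'j' from second => "cj"
  Position 2: 'c' from first, 'f' from second => "cf"
Result: chcjcf

chcjcf


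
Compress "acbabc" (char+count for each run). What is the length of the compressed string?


Input: acbabc
Runs:
  'a' x 1 => "a1"
  'c' x 1 => "c1"
  'b' x 1 => "b1"
  'a' x 1 => "a1"
  'b' x 1 => "b1"
  'c' x 1 => "c1"
Compressed: "a1c1b1a1b1c1"
Compressed length: 12

12


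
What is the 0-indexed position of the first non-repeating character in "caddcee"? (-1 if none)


Input: caddcee
Character frequencies:
  'a': 1
  'c': 2
  'd': 2
  'e': 2
Scanning left to right for freq == 1:
  Position 0 ('c'): freq=2, skip
  Position 1 ('a'): unique! => answer = 1

1


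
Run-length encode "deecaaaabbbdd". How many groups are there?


Input: deecaaaabbbdd
Scanning for consecutive runs:
  Group 1: 'd' x 1 (positions 0-0)
  Group 2: 'e' x 2 (positions 1-2)
  Group 3: 'c' x 1 (positions 3-3)
  Group 4: 'a' x 4 (positions 4-7)
  Group 5: 'b' x 3 (positions 8-10)
  Group 6: 'd' x 2 (positions 11-12)
Total groups: 6

6


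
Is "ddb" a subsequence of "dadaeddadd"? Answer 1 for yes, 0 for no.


Check if "ddb" is a subsequence of "dadaeddadd"
Greedy scan:
  Position 0 ('d'): matches sub[0] = 'd'
  Position 1 ('a'): no match needed
  Position 2 ('d'): matches sub[1] = 'd'
  Position 3 ('a'): no match needed
  Position 4 ('e'): no match needed
  Position 5 ('d'): no match needed
  Position 6 ('d'): no match needed
  Position 7 ('a'): no match needed
  Position 8 ('d'): no match needed
  Position 9 ('d'): no match needed
Only matched 2/3 characters => not a subsequence

0


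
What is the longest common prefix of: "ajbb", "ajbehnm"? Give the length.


Words: ajbb, ajbehnm
  Position 0: all 'a' => match
  Position 1: all 'j' => match
  Position 2: all 'b' => match
  Position 3: ('b', 'e') => mismatch, stop
LCP = "ajb" (length 3)

3
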